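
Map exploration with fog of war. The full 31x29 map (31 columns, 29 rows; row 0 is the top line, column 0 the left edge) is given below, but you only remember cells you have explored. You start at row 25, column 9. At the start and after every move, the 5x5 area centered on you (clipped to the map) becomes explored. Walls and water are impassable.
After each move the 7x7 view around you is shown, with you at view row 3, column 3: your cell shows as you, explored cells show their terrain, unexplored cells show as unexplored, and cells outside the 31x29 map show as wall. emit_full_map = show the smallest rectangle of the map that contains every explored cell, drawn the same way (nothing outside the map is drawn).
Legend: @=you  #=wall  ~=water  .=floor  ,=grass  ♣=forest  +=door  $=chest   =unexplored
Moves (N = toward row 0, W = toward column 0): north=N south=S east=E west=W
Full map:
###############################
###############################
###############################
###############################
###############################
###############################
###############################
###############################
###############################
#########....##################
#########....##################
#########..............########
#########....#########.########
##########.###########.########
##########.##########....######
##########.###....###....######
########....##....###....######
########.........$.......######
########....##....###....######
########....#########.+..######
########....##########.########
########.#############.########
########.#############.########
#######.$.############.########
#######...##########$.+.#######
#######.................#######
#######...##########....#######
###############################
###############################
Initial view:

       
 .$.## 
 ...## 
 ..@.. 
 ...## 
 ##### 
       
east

       
.$.### 
...### 
...@.. 
...### 
###### 
       

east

       
$.#### 
..#### 
...@.. 
..#### 
###### 
       

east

       
.##### 
.##### 
...@.. 
.##### 
###### 
       

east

       
###### 
###### 
...@.. 
###### 
###### 
       

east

       
###### 
###### 
...@.. 
###### 
###### 
       

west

       
#######
#######
...@...
#######
#######
       

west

       
.######
.######
...@...
.######
#######
       

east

       
#######
#######
...@...
#######
#######
       

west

       
.######
.######
...@...
.######
#######
       

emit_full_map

.$.#######
...#######
.....@....
...#######
##########

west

       
$.#####
..#####
...@...
..#####
#######
       


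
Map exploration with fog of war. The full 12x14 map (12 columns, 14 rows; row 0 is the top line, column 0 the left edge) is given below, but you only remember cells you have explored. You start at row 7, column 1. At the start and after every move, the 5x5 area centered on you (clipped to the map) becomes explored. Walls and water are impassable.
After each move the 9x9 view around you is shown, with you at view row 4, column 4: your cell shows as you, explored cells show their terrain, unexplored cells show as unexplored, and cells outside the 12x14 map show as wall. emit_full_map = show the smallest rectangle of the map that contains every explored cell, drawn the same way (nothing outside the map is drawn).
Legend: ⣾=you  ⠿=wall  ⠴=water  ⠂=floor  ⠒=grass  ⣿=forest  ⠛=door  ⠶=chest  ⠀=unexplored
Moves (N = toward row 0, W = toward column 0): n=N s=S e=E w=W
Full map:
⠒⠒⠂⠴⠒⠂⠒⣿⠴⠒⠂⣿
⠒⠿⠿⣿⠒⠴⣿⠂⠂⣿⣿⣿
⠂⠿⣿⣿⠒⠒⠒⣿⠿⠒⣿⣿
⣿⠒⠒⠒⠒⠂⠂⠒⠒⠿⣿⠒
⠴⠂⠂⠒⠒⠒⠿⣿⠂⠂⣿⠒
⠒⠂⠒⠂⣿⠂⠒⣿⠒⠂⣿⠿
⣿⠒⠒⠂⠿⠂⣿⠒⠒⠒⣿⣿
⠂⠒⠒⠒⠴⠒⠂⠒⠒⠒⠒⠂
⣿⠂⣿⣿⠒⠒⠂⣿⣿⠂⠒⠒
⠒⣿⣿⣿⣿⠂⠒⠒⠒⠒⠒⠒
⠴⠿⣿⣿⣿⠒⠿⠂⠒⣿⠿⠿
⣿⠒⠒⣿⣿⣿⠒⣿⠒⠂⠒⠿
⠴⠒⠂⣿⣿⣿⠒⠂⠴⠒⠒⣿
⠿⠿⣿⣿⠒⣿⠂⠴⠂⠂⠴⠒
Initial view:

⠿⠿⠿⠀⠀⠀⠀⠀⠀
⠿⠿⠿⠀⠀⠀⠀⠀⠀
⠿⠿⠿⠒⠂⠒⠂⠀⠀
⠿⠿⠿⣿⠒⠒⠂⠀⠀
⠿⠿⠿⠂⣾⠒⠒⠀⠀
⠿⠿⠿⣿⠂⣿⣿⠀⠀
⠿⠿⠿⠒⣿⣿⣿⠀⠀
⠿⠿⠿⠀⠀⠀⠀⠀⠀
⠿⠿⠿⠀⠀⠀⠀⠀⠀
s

⠿⠿⠿⠀⠀⠀⠀⠀⠀
⠿⠿⠿⠒⠂⠒⠂⠀⠀
⠿⠿⠿⣿⠒⠒⠂⠀⠀
⠿⠿⠿⠂⠒⠒⠒⠀⠀
⠿⠿⠿⣿⣾⣿⣿⠀⠀
⠿⠿⠿⠒⣿⣿⣿⠀⠀
⠿⠿⠿⠴⠿⣿⣿⠀⠀
⠿⠿⠿⠀⠀⠀⠀⠀⠀
⠿⠿⠿⠀⠀⠀⠀⠀⠀

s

⠿⠿⠿⠒⠂⠒⠂⠀⠀
⠿⠿⠿⣿⠒⠒⠂⠀⠀
⠿⠿⠿⠂⠒⠒⠒⠀⠀
⠿⠿⠿⣿⠂⣿⣿⠀⠀
⠿⠿⠿⠒⣾⣿⣿⠀⠀
⠿⠿⠿⠴⠿⣿⣿⠀⠀
⠿⠿⠿⣿⠒⠒⣿⠀⠀
⠿⠿⠿⠀⠀⠀⠀⠀⠀
⠿⠿⠿⠀⠀⠀⠀⠀⠀

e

⠿⠿⠒⠂⠒⠂⠀⠀⠀
⠿⠿⣿⠒⠒⠂⠀⠀⠀
⠿⠿⠂⠒⠒⠒⠴⠀⠀
⠿⠿⣿⠂⣿⣿⠒⠀⠀
⠿⠿⠒⣿⣾⣿⣿⠀⠀
⠿⠿⠴⠿⣿⣿⣿⠀⠀
⠿⠿⣿⠒⠒⣿⣿⠀⠀
⠿⠿⠀⠀⠀⠀⠀⠀⠀
⠿⠿⠀⠀⠀⠀⠀⠀⠀

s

⠿⠿⣿⠒⠒⠂⠀⠀⠀
⠿⠿⠂⠒⠒⠒⠴⠀⠀
⠿⠿⣿⠂⣿⣿⠒⠀⠀
⠿⠿⠒⣿⣿⣿⣿⠀⠀
⠿⠿⠴⠿⣾⣿⣿⠀⠀
⠿⠿⣿⠒⠒⣿⣿⠀⠀
⠿⠿⠴⠒⠂⣿⣿⠀⠀
⠿⠿⠀⠀⠀⠀⠀⠀⠀
⠿⠿⠿⠿⠿⠿⠿⠿⠿

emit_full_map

⠒⠂⠒⠂⠀
⣿⠒⠒⠂⠀
⠂⠒⠒⠒⠴
⣿⠂⣿⣿⠒
⠒⣿⣿⣿⣿
⠴⠿⣾⣿⣿
⣿⠒⠒⣿⣿
⠴⠒⠂⣿⣿

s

⠿⠿⠂⠒⠒⠒⠴⠀⠀
⠿⠿⣿⠂⣿⣿⠒⠀⠀
⠿⠿⠒⣿⣿⣿⣿⠀⠀
⠿⠿⠴⠿⣿⣿⣿⠀⠀
⠿⠿⣿⠒⣾⣿⣿⠀⠀
⠿⠿⠴⠒⠂⣿⣿⠀⠀
⠿⠿⠿⠿⣿⣿⠒⠀⠀
⠿⠿⠿⠿⠿⠿⠿⠿⠿
⠿⠿⠿⠿⠿⠿⠿⠿⠿

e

⠿⠂⠒⠒⠒⠴⠀⠀⠀
⠿⣿⠂⣿⣿⠒⠀⠀⠀
⠿⠒⣿⣿⣿⣿⠂⠀⠀
⠿⠴⠿⣿⣿⣿⠒⠀⠀
⠿⣿⠒⠒⣾⣿⣿⠀⠀
⠿⠴⠒⠂⣿⣿⣿⠀⠀
⠿⠿⠿⣿⣿⠒⣿⠀⠀
⠿⠿⠿⠿⠿⠿⠿⠿⠿
⠿⠿⠿⠿⠿⠿⠿⠿⠿

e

⠂⠒⠒⠒⠴⠀⠀⠀⠀
⣿⠂⣿⣿⠒⠀⠀⠀⠀
⠒⣿⣿⣿⣿⠂⠒⠀⠀
⠴⠿⣿⣿⣿⠒⠿⠀⠀
⣿⠒⠒⣿⣾⣿⠒⠀⠀
⠴⠒⠂⣿⣿⣿⠒⠀⠀
⠿⠿⣿⣿⠒⣿⠂⠀⠀
⠿⠿⠿⠿⠿⠿⠿⠿⠿
⠿⠿⠿⠿⠿⠿⠿⠿⠿

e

⠒⠒⠒⠴⠀⠀⠀⠀⠀
⠂⣿⣿⠒⠀⠀⠀⠀⠀
⣿⣿⣿⣿⠂⠒⠒⠀⠀
⠿⣿⣿⣿⠒⠿⠂⠀⠀
⠒⠒⣿⣿⣾⠒⣿⠀⠀
⠒⠂⣿⣿⣿⠒⠂⠀⠀
⠿⣿⣿⠒⣿⠂⠴⠀⠀
⠿⠿⠿⠿⠿⠿⠿⠿⠿
⠿⠿⠿⠿⠿⠿⠿⠿⠿

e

⠒⠒⠴⠀⠀⠀⠀⠀⠀
⣿⣿⠒⠀⠀⠀⠀⠀⠀
⣿⣿⣿⠂⠒⠒⠒⠀⠀
⣿⣿⣿⠒⠿⠂⠒⠀⠀
⠒⣿⣿⣿⣾⣿⠒⠀⠀
⠂⣿⣿⣿⠒⠂⠴⠀⠀
⣿⣿⠒⣿⠂⠴⠂⠀⠀
⠿⠿⠿⠿⠿⠿⠿⠿⠿
⠿⠿⠿⠿⠿⠿⠿⠿⠿

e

⠒⠴⠀⠀⠀⠀⠀⠀⠀
⣿⠒⠀⠀⠀⠀⠀⠀⠀
⣿⣿⠂⠒⠒⠒⠒⠀⠀
⣿⣿⠒⠿⠂⠒⣿⠀⠀
⣿⣿⣿⠒⣾⠒⠂⠀⠀
⣿⣿⣿⠒⠂⠴⠒⠀⠀
⣿⠒⣿⠂⠴⠂⠂⠀⠀
⠿⠿⠿⠿⠿⠿⠿⠿⠿
⠿⠿⠿⠿⠿⠿⠿⠿⠿

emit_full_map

⠒⠂⠒⠂⠀⠀⠀⠀⠀⠀
⣿⠒⠒⠂⠀⠀⠀⠀⠀⠀
⠂⠒⠒⠒⠴⠀⠀⠀⠀⠀
⣿⠂⣿⣿⠒⠀⠀⠀⠀⠀
⠒⣿⣿⣿⣿⠂⠒⠒⠒⠒
⠴⠿⣿⣿⣿⠒⠿⠂⠒⣿
⣿⠒⠒⣿⣿⣿⠒⣾⠒⠂
⠴⠒⠂⣿⣿⣿⠒⠂⠴⠒
⠿⠿⣿⣿⠒⣿⠂⠴⠂⠂

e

⠴⠀⠀⠀⠀⠀⠀⠀⠿
⠒⠀⠀⠀⠀⠀⠀⠀⠿
⣿⠂⠒⠒⠒⠒⠒⠀⠿
⣿⠒⠿⠂⠒⣿⠿⠀⠿
⣿⣿⠒⣿⣾⠂⠒⠀⠿
⣿⣿⠒⠂⠴⠒⠒⠀⠿
⠒⣿⠂⠴⠂⠂⠴⠀⠿
⠿⠿⠿⠿⠿⠿⠿⠿⠿
⠿⠿⠿⠿⠿⠿⠿⠿⠿

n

⠀⠀⠀⠀⠀⠀⠀⠀⠿
⠴⠀⠀⠀⠀⠀⠀⠀⠿
⠒⠀⠂⣿⣿⠂⠒⠀⠿
⣿⠂⠒⠒⠒⠒⠒⠀⠿
⣿⠒⠿⠂⣾⣿⠿⠀⠿
⣿⣿⠒⣿⠒⠂⠒⠀⠿
⣿⣿⠒⠂⠴⠒⠒⠀⠿
⠒⣿⠂⠴⠂⠂⠴⠀⠿
⠿⠿⠿⠿⠿⠿⠿⠿⠿

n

⠀⠀⠀⠀⠀⠀⠀⠀⠿
⠀⠀⠀⠀⠀⠀⠀⠀⠿
⠴⠀⠂⠒⠒⠒⠒⠀⠿
⠒⠀⠂⣿⣿⠂⠒⠀⠿
⣿⠂⠒⠒⣾⠒⠒⠀⠿
⣿⠒⠿⠂⠒⣿⠿⠀⠿
⣿⣿⠒⣿⠒⠂⠒⠀⠿
⣿⣿⠒⠂⠴⠒⠒⠀⠿
⠒⣿⠂⠴⠂⠂⠴⠀⠿

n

⠀⠀⠀⠀⠀⠀⠀⠀⠿
⠀⠀⠀⠀⠀⠀⠀⠀⠿
⠀⠀⣿⠒⠒⠒⣿⠀⠿
⠴⠀⠂⠒⠒⠒⠒⠀⠿
⠒⠀⠂⣿⣾⠂⠒⠀⠿
⣿⠂⠒⠒⠒⠒⠒⠀⠿
⣿⠒⠿⠂⠒⣿⠿⠀⠿
⣿⣿⠒⣿⠒⠂⠒⠀⠿
⣿⣿⠒⠂⠴⠒⠒⠀⠿

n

⠀⠀⠀⠀⠀⠀⠀⠀⠿
⠀⠀⠀⠀⠀⠀⠀⠀⠿
⠀⠀⠒⣿⠒⠂⣿⠀⠿
⠀⠀⣿⠒⠒⠒⣿⠀⠿
⠴⠀⠂⠒⣾⠒⠒⠀⠿
⠒⠀⠂⣿⣿⠂⠒⠀⠿
⣿⠂⠒⠒⠒⠒⠒⠀⠿
⣿⠒⠿⠂⠒⣿⠿⠀⠿
⣿⣿⠒⣿⠒⠂⠒⠀⠿

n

⠀⠀⠀⠀⠀⠀⠀⠀⠿
⠀⠀⠀⠀⠀⠀⠀⠀⠿
⠀⠀⠿⣿⠂⠂⣿⠀⠿
⠀⠀⠒⣿⠒⠂⣿⠀⠿
⠀⠀⣿⠒⣾⠒⣿⠀⠿
⠴⠀⠂⠒⠒⠒⠒⠀⠿
⠒⠀⠂⣿⣿⠂⠒⠀⠿
⣿⠂⠒⠒⠒⠒⠒⠀⠿
⣿⠒⠿⠂⠒⣿⠿⠀⠿

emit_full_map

⠀⠀⠀⠀⠀⠀⠿⣿⠂⠂⣿
⠒⠂⠒⠂⠀⠀⠒⣿⠒⠂⣿
⣿⠒⠒⠂⠀⠀⣿⠒⣾⠒⣿
⠂⠒⠒⠒⠴⠀⠂⠒⠒⠒⠒
⣿⠂⣿⣿⠒⠀⠂⣿⣿⠂⠒
⠒⣿⣿⣿⣿⠂⠒⠒⠒⠒⠒
⠴⠿⣿⣿⣿⠒⠿⠂⠒⣿⠿
⣿⠒⠒⣿⣿⣿⠒⣿⠒⠂⠒
⠴⠒⠂⣿⣿⣿⠒⠂⠴⠒⠒
⠿⠿⣿⣿⠒⣿⠂⠴⠂⠂⠴

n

⠀⠀⠀⠀⠀⠀⠀⠀⠿
⠀⠀⠀⠀⠀⠀⠀⠀⠿
⠀⠀⠂⠒⠒⠿⣿⠀⠿
⠀⠀⠿⣿⠂⠂⣿⠀⠿
⠀⠀⠒⣿⣾⠂⣿⠀⠿
⠀⠀⣿⠒⠒⠒⣿⠀⠿
⠴⠀⠂⠒⠒⠒⠒⠀⠿
⠒⠀⠂⣿⣿⠂⠒⠀⠿
⣿⠂⠒⠒⠒⠒⠒⠀⠿

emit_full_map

⠀⠀⠀⠀⠀⠀⠂⠒⠒⠿⣿
⠀⠀⠀⠀⠀⠀⠿⣿⠂⠂⣿
⠒⠂⠒⠂⠀⠀⠒⣿⣾⠂⣿
⣿⠒⠒⠂⠀⠀⣿⠒⠒⠒⣿
⠂⠒⠒⠒⠴⠀⠂⠒⠒⠒⠒
⣿⠂⣿⣿⠒⠀⠂⣿⣿⠂⠒
⠒⣿⣿⣿⣿⠂⠒⠒⠒⠒⠒
⠴⠿⣿⣿⣿⠒⠿⠂⠒⣿⠿
⣿⠒⠒⣿⣿⣿⠒⣿⠒⠂⠒
⠴⠒⠂⣿⣿⣿⠒⠂⠴⠒⠒
⠿⠿⣿⣿⠒⣿⠂⠴⠂⠂⠴


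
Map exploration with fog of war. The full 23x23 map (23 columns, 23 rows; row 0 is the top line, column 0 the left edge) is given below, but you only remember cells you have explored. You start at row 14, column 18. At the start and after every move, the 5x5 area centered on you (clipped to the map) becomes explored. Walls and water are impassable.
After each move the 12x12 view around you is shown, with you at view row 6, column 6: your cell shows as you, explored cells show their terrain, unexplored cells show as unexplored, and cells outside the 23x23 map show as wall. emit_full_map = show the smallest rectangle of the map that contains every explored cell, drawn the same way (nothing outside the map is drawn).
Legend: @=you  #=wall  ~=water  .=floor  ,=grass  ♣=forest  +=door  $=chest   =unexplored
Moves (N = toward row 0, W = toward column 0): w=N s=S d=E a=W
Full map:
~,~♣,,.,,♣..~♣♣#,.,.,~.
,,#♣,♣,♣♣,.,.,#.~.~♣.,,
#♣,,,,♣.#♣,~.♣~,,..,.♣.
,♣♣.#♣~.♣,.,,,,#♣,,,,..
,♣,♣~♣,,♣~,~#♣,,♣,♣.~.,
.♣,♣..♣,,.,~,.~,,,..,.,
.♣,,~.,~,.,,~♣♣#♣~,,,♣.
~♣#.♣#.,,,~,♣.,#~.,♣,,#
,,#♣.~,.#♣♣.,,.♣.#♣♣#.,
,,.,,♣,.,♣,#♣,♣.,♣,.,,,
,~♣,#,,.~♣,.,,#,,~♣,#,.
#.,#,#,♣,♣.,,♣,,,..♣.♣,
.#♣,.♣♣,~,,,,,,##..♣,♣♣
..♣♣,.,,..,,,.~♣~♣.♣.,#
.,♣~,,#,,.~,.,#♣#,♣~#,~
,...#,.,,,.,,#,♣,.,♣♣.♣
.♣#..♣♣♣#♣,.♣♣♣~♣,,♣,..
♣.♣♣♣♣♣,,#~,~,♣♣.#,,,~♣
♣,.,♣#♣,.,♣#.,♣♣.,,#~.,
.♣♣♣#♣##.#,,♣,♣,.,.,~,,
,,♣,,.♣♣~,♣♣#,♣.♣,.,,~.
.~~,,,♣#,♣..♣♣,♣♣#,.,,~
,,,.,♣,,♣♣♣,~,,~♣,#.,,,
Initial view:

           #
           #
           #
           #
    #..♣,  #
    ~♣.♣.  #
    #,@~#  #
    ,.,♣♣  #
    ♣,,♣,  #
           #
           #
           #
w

           #
           #
           #
           #
    ,..♣.  #
    #..♣,  #
    ~♣@♣.  #
    #,♣~#  #
    ,.,♣♣  #
    ♣,,♣,  #
           #
           #

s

           #
           #
           #
    ,..♣.  #
    #..♣,  #
    ~♣.♣.  #
    #,@~#  #
    ,.,♣♣  #
    ♣,,♣,  #
           #
           #
           #

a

            
            
            
     ,..♣.  
    ##..♣,  
    ♣~♣.♣.  
    ♣#@♣~#  
    ♣,.,♣♣  
    ~♣,,♣,  
            
            
            

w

            
            
            
            
    ,,..♣.  
    ##..♣,  
    ♣~@.♣.  
    ♣#,♣~#  
    ♣,.,♣♣  
    ~♣,,♣,  
            
            

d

           #
           #
           #
           #
   ,,..♣.  #
   ##..♣,  #
   ♣~♣@♣.  #
   ♣#,♣~#  #
   ♣,.,♣♣  #
   ~♣,,♣,  #
           #
           #

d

          ##
          ##
          ##
          ##
  ,,..♣.♣ ##
  ##..♣,♣ ##
  ♣~♣.@., ##
  ♣#,♣~#, ##
  ♣,.,♣♣. ##
  ~♣,,♣,  ##
          ##
          ##

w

          ##
          ##
          ##
          ##
    ~♣,#, ##
  ,,..♣.♣ ##
  ##..@,♣ ##
  ♣~♣.♣., ##
  ♣#,♣~#, ##
  ♣,.,♣♣. ##
  ~♣,,♣,  ##
          ##

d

         ###
         ###
         ###
         ###
   ~♣,#,.###
 ,,..♣.♣,###
 ##..♣@♣♣###
 ♣~♣.♣.,####
 ♣#,♣~#,~###
 ♣,.,♣♣. ###
 ~♣,,♣,  ###
         ###

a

          ##
          ##
          ##
          ##
    ~♣,#,.##
  ,,..♣.♣,##
  ##..@,♣♣##
  ♣~♣.♣.,###
  ♣#,♣~#,~##
  ♣,.,♣♣. ##
  ~♣,,♣,  ##
          ##

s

          ##
          ##
          ##
    ~♣,#,.##
  ,,..♣.♣,##
  ##..♣,♣♣##
  ♣~♣.@.,###
  ♣#,♣~#,~##
  ♣,.,♣♣. ##
  ~♣,,♣,  ##
          ##
          ##

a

           #
           #
           #
     ~♣,#,.#
   ,,..♣.♣,#
   ##..♣,♣♣#
   ♣~♣@♣.,##
   ♣#,♣~#,~#
   ♣,.,♣♣. #
   ~♣,,♣,  #
           #
           #

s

           #
           #
     ~♣,#,.#
   ,,..♣.♣,#
   ##..♣,♣♣#
   ♣~♣.♣.,##
   ♣#,@~#,~#
   ♣,.,♣♣. #
   ~♣,,♣,  #
           #
           #
           #

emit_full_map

  ~♣,#,.
,,..♣.♣,
##..♣,♣♣
♣~♣.♣.,#
♣#,@~#,~
♣,.,♣♣. 
~♣,,♣,  

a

            
            
      ~♣,#,.
    ,,..♣.♣,
    ##..♣,♣♣
    ♣~♣.♣.,#
    ♣#@♣~#,~
    ♣,.,♣♣. 
    ~♣,,♣,  
            
            
            

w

            
            
            
      ~♣,#,.
    ,,..♣.♣,
    ##..♣,♣♣
    ♣~@.♣.,#
    ♣#,♣~#,~
    ♣,.,♣♣. 
    ~♣,,♣,  
            
            

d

           #
           #
           #
     ~♣,#,.#
   ,,..♣.♣,#
   ##..♣,♣♣#
   ♣~♣@♣.,##
   ♣#,♣~#,~#
   ♣,.,♣♣. #
   ~♣,,♣,  #
           #
           #

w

           #
           #
           #
           #
    ,~♣,#,.#
   ,,..♣.♣,#
   ##.@♣,♣♣#
   ♣~♣.♣.,##
   ♣#,♣~#,~#
   ♣,.,♣♣. #
   ~♣,,♣,  #
           #

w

           #
           #
           #
           #
    ,♣,.,  #
    ,~♣,#,.#
   ,,.@♣.♣,#
   ##..♣,♣♣#
   ♣~♣.♣.,##
   ♣#,♣~#,~#
   ♣,.,♣♣. #
   ~♣,,♣,  #

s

           #
           #
           #
    ,♣,.,  #
    ,~♣,#,.#
   ,,..♣.♣,#
   ##.@♣,♣♣#
   ♣~♣.♣.,##
   ♣#,♣~#,~#
   ♣,.,♣♣. #
   ~♣,,♣,  #
           #

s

           #
           #
    ,♣,.,  #
    ,~♣,#,.#
   ,,..♣.♣,#
   ##..♣,♣♣#
   ♣~♣@♣.,##
   ♣#,♣~#,~#
   ♣,.,♣♣. #
   ~♣,,♣,  #
           #
           #

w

           #
           #
           #
    ,♣,.,  #
    ,~♣,#,.#
   ,,..♣.♣,#
   ##.@♣,♣♣#
   ♣~♣.♣.,##
   ♣#,♣~#,~#
   ♣,.,♣♣. #
   ~♣,,♣,  #
           #

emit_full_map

 ,♣,.,  
 ,~♣,#,.
,,..♣.♣,
##.@♣,♣♣
♣~♣.♣.,#
♣#,♣~#,~
♣,.,♣♣. 
~♣,,♣,  

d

          ##
          ##
          ##
   ,♣,.,  ##
   ,~♣,#,.##
  ,,..♣.♣,##
  ##..@,♣♣##
  ♣~♣.♣.,###
  ♣#,♣~#,~##
  ♣,.,♣♣. ##
  ~♣,,♣,  ##
          ##

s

          ##
          ##
   ,♣,.,  ##
   ,~♣,#,.##
  ,,..♣.♣,##
  ##..♣,♣♣##
  ♣~♣.@.,###
  ♣#,♣~#,~##
  ♣,.,♣♣. ##
  ~♣,,♣,  ##
          ##
          ##

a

           #
           #
    ,♣,.,  #
    ,~♣,#,.#
   ,,..♣.♣,#
   ##..♣,♣♣#
   ♣~♣@♣.,##
   ♣#,♣~#,~#
   ♣,.,♣♣. #
   ~♣,,♣,  #
           #
           #

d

          ##
          ##
   ,♣,.,  ##
   ,~♣,#,.##
  ,,..♣.♣,##
  ##..♣,♣♣##
  ♣~♣.@.,###
  ♣#,♣~#,~##
  ♣,.,♣♣. ##
  ~♣,,♣,  ##
          ##
          ##

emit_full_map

 ,♣,.,  
 ,~♣,#,.
,,..♣.♣,
##..♣,♣♣
♣~♣.@.,#
♣#,♣~#,~
♣,.,♣♣. 
~♣,,♣,  


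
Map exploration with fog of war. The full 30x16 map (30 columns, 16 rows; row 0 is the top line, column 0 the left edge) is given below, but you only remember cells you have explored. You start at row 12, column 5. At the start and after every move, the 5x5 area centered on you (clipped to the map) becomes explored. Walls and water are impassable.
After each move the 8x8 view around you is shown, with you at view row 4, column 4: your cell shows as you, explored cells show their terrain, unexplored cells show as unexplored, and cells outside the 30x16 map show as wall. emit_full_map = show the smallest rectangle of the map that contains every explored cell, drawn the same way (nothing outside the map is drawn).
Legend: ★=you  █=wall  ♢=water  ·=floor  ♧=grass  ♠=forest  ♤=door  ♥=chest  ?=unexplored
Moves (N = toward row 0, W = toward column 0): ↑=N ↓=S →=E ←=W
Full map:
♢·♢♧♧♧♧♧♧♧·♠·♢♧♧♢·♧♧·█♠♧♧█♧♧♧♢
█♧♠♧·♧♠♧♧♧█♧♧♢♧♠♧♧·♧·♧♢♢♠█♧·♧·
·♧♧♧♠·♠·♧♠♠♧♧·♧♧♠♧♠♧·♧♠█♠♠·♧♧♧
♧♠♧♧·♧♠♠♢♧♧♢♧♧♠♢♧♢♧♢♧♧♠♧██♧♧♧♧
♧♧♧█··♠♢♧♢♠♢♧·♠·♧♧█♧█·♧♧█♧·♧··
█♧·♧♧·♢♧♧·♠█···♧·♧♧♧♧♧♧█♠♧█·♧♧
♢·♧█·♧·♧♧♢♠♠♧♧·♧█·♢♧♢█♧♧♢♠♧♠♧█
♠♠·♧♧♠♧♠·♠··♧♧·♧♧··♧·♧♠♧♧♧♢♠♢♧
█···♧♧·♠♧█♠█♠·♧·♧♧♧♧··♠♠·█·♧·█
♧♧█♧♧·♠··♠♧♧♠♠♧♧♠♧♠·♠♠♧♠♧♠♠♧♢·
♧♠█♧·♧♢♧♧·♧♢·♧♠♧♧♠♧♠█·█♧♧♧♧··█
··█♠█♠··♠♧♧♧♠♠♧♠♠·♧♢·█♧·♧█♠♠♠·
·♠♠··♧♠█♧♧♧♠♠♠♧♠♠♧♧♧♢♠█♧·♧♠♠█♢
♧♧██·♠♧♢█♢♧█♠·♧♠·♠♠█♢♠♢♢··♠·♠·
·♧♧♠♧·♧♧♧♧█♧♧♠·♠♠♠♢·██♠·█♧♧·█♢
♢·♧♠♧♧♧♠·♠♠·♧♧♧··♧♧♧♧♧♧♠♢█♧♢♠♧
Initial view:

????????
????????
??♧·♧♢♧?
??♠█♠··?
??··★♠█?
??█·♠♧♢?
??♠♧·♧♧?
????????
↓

????????
??♧·♧♢♧?
??♠█♠··?
??··♧♠█?
??█·★♧♢?
??♠♧·♧♧?
??♠♧♧♧♠?
████████

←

????????
???♧·♧♢♧
??█♠█♠··
??♠··♧♠█
??██★♠♧♢
??♧♠♧·♧♧
??♧♠♧♧♧♠
████████

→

????????
??♧·♧♢♧?
?█♠█♠··?
?♠··♧♠█?
?██·★♧♢?
?♧♠♧·♧♧?
?♧♠♧♧♧♠?
████████

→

????????
?♧·♧♢♧??
█♠█♠··♠?
♠··♧♠█♧?
██·♠★♢█?
♧♠♧·♧♧♧?
♧♠♧♧♧♠·?
████████

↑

????????
????????
?♧·♧♢♧♧?
█♠█♠··♠?
♠··♧★█♧?
██·♠♧♢█?
♧♠♧·♧♧♧?
♧♠♧♧♧♠·?

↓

????????
?♧·♧♢♧♧?
█♠█♠··♠?
♠··♧♠█♧?
██·♠★♢█?
♧♠♧·♧♧♧?
♧♠♧♧♧♠·?
████████

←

????????
??♧·♧♢♧♧
?█♠█♠··♠
?♠··♧♠█♧
?██·★♧♢█
?♧♠♧·♧♧♧
?♧♠♧♧♧♠·
████████

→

????????
?♧·♧♢♧♧?
█♠█♠··♠?
♠··♧♠█♧?
██·♠★♢█?
♧♠♧·♧♧♧?
♧♠♧♧♧♠·?
████████

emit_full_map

?♧·♧♢♧♧
█♠█♠··♠
♠··♧♠█♧
██·♠★♢█
♧♠♧·♧♧♧
♧♠♧♧♧♠·

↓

?♧·♧♢♧♧?
█♠█♠··♠?
♠··♧♠█♧?
██·♠♧♢█?
♧♠♧·★♧♧?
♧♠♧♧♧♠·?
████████
████████


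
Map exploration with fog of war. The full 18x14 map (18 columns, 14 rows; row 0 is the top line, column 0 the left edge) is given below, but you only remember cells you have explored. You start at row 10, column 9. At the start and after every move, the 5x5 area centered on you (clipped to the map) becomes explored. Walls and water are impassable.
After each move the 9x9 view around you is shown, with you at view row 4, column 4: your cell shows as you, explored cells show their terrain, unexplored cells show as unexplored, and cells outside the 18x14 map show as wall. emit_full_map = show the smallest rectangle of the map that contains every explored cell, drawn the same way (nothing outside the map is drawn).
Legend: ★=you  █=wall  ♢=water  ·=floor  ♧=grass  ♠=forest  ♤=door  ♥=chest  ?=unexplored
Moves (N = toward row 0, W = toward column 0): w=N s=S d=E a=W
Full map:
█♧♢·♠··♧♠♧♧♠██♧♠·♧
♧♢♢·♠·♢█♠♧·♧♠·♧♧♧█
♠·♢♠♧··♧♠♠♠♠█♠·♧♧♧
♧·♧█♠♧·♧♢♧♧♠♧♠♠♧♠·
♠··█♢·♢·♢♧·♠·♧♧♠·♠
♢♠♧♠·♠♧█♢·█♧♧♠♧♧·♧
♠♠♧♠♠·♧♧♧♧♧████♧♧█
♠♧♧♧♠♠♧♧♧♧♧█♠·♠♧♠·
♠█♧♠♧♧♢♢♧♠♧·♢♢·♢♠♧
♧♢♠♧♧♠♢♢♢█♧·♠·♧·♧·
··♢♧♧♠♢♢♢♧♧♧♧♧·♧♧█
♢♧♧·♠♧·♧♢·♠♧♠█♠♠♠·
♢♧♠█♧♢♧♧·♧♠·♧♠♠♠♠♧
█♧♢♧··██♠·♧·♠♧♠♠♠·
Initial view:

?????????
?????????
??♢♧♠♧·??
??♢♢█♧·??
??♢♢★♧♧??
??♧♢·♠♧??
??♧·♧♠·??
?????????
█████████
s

?????????
??♢♧♠♧·??
??♢♢█♧·??
??♢♢♧♧♧??
??♧♢★♠♧??
??♧·♧♠·??
??█♠·♧·??
█████████
█████████

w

?????????
?????????
??♢♧♠♧·??
??♢♢█♧·??
??♢♢★♧♧??
??♧♢·♠♧??
??♧·♧♠·??
??█♠·♧·??
█████████

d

?????????
?????????
?♢♧♠♧·♢??
?♢♢█♧·♠??
?♢♢♧★♧♧??
?♧♢·♠♧♠??
?♧·♧♠·♧??
?█♠·♧·???
█████████

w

?????????
?????????
??♧♧♧█♠??
?♢♧♠♧·♢??
?♢♢█★·♠??
?♢♢♧♧♧♧??
?♧♢·♠♧♠??
?♧·♧♠·♧??
?█♠·♧·???

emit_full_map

?♧♧♧█♠
♢♧♠♧·♢
♢♢█★·♠
♢♢♧♧♧♧
♧♢·♠♧♠
♧·♧♠·♧
█♠·♧·?

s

?????????
??♧♧♧█♠??
?♢♧♠♧·♢??
?♢♢█♧·♠??
?♢♢♧★♧♧??
?♧♢·♠♧♠??
?♧·♧♠·♧??
?█♠·♧·???
█████████

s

??♧♧♧█♠??
?♢♧♠♧·♢??
?♢♢█♧·♠??
?♢♢♧♧♧♧??
?♧♢·★♧♠??
?♧·♧♠·♧??
?█♠·♧·♠??
█████████
█████████

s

?♢♧♠♧·♢??
?♢♢█♧·♠??
?♢♢♧♧♧♧??
?♧♢·♠♧♠??
?♧·♧★·♧??
?█♠·♧·♠??
█████████
█████████
█████████

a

??♢♧♠♧·♢?
??♢♢█♧·♠?
??♢♢♧♧♧♧?
??♧♢·♠♧♠?
??♧·★♠·♧?
??█♠·♧·♠?
█████████
█████████
█████████

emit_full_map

?♧♧♧█♠
♢♧♠♧·♢
♢♢█♧·♠
♢♢♧♧♧♧
♧♢·♠♧♠
♧·★♠·♧
█♠·♧·♠

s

??♢♢█♧·♠?
??♢♢♧♧♧♧?
??♧♢·♠♧♠?
??♧·♧♠·♧?
??█♠★♧·♠?
█████████
█████████
█████████
█████████

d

?♢♢█♧·♠??
?♢♢♧♧♧♧??
?♧♢·♠♧♠??
?♧·♧♠·♧??
?█♠·★·♠??
█████████
█████████
█████████
█████████

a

??♢♢█♧·♠?
??♢♢♧♧♧♧?
??♧♢·♠♧♠?
??♧·♧♠·♧?
??█♠★♧·♠?
█████████
█████████
█████████
█████████

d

?♢♢█♧·♠??
?♢♢♧♧♧♧??
?♧♢·♠♧♠??
?♧·♧♠·♧??
?█♠·★·♠??
█████████
█████████
█████████
█████████

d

♢♢█♧·♠???
♢♢♧♧♧♧???
♧♢·♠♧♠█??
♧·♧♠·♧♠??
█♠·♧★♠♧??
█████████
█████████
█████████
█████████

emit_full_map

?♧♧♧█♠?
♢♧♠♧·♢?
♢♢█♧·♠?
♢♢♧♧♧♧?
♧♢·♠♧♠█
♧·♧♠·♧♠
█♠·♧★♠♧


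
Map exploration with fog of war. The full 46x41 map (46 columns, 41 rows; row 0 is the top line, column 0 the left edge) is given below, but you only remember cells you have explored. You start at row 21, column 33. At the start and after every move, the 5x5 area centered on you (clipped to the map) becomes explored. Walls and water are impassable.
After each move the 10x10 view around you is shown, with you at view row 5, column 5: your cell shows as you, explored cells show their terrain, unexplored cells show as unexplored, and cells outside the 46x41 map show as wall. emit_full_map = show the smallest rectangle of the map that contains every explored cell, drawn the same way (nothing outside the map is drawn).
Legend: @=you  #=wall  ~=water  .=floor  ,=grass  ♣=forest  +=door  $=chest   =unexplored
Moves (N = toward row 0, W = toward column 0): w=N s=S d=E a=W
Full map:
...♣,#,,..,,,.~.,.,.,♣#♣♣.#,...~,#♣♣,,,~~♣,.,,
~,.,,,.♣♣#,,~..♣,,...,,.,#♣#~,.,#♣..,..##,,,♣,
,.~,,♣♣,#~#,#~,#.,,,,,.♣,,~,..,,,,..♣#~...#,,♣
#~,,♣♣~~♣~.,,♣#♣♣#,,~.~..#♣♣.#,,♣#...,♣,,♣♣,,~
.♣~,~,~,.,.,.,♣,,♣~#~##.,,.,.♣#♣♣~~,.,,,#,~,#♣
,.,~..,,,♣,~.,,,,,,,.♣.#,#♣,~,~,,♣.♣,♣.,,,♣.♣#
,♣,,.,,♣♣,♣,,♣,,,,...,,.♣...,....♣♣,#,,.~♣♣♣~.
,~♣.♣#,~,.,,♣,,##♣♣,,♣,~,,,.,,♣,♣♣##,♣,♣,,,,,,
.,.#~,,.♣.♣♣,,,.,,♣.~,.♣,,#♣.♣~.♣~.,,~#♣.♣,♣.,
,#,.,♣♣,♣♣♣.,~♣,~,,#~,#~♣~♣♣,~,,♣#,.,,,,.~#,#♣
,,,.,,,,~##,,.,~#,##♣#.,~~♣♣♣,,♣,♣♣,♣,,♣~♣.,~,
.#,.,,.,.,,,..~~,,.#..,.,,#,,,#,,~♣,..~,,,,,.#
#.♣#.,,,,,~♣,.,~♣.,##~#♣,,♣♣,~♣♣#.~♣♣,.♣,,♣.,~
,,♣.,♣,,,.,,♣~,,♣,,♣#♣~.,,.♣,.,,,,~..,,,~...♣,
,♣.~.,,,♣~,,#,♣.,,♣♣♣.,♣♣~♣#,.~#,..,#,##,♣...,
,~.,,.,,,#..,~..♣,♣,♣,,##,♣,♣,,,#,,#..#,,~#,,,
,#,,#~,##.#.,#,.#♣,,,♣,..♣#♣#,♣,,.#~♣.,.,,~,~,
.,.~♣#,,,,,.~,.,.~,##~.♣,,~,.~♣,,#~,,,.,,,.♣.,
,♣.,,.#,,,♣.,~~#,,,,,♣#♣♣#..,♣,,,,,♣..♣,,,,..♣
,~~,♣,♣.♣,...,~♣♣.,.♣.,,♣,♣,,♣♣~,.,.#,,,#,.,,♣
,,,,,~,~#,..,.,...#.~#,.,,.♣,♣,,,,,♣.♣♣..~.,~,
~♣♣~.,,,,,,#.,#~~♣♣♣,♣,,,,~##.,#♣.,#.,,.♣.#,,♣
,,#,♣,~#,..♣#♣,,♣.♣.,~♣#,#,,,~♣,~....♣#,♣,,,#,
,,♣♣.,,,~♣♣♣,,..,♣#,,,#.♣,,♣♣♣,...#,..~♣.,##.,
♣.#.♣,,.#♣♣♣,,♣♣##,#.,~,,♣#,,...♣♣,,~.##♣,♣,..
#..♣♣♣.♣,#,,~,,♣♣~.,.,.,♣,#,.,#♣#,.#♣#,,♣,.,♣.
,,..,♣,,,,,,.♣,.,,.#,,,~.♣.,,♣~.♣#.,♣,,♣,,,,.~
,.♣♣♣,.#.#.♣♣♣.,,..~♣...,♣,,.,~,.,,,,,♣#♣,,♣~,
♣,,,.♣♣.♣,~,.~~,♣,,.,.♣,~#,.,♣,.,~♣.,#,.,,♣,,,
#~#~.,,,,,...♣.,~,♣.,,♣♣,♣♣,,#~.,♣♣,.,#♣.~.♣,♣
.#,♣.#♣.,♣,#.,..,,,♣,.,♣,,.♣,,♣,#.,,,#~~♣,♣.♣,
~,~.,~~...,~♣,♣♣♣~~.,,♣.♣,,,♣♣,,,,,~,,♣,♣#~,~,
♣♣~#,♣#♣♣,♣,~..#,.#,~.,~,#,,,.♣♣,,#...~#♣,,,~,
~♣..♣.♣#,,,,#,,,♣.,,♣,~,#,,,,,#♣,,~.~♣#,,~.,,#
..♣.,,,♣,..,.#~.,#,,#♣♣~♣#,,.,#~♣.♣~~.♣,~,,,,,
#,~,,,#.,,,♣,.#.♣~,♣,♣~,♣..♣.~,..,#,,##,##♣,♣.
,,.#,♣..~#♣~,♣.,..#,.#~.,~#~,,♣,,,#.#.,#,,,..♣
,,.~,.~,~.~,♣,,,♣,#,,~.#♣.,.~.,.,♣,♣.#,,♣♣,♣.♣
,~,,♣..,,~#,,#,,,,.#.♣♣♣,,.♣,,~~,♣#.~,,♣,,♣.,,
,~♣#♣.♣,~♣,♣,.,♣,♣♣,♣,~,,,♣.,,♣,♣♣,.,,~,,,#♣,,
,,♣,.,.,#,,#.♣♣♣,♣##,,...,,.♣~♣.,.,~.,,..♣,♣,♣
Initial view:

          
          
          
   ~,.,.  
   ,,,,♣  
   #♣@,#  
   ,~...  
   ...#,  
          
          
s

          
          
   ~,.,.  
   ,,,,♣  
   #♣.,#  
   ,~@..  
   ...#,  
   .♣♣,,  
          
          

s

          
   ~,.,.  
   ,,,,♣  
   #♣.,#  
   ,~...  
   ..@#,  
   .♣♣,,  
   ♣#,.#  
          
          

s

   ~,.,.  
   ,,,,♣  
   #♣.,#  
   ,~...  
   ...#,  
   .♣@,,  
   ♣#,.#  
   .♣#.,  
          
          

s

   ,,,,♣  
   #♣.,#  
   ,~...  
   ...#,  
   .♣♣,,  
   ♣#@.#  
   .♣#.,  
   ,.,,,  
          
          

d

  ,,,,♣   
  #♣.,#   
  ,~...   
  ...#,.  
  .♣♣,,~  
  ♣#,@#♣  
  .♣#.,♣  
  ,.,,,,  
          
          

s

  #♣.,#   
  ,~...   
  ...#,.  
  .♣♣,,~  
  ♣#,.#♣  
  .♣#@,♣  
  ,.,,,,  
   ,~♣.,  
          
          

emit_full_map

~,.,. 
,,,,♣ 
#♣.,# 
,~... 
...#,.
.♣♣,,~
♣#,.#♣
.♣#@,♣
,.,,,,
 ,~♣.,

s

  ,~...   
  ...#,.  
  .♣♣,,~  
  ♣#,.#♣  
  .♣#.,♣  
  ,.,@,,  
   ,~♣.,  
   ,♣♣,.  
          
          

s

  ...#,.  
  .♣♣,,~  
  ♣#,.#♣  
  .♣#.,♣  
  ,.,,,,  
   ,~@.,  
   ,♣♣,.  
   #.,,,  
          
          

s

  .♣♣,,~  
  ♣#,.#♣  
  .♣#.,♣  
  ,.,,,,  
   ,~♣.,  
   ,♣@,.  
   #.,,,  
   ,,,~,  
          
          

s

  ♣#,.#♣  
  .♣#.,♣  
  ,.,,,,  
   ,~♣.,  
   ,♣♣,.  
   #.@,,  
   ,,,~,  
   ,,#..  
          
          

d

 ♣#,.#♣   
 .♣#.,♣   
 ,.,,,,   
  ,~♣.,#  
  ,♣♣,.,  
  #.,@,#  
  ,,,~,,  
  ,,#...  
          
          

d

♣#,.#♣    
.♣#.,♣    
,.,,,,    
 ,~♣.,#,  
 ,♣♣,.,#  
 #.,,@#~  
 ,,,~,,♣  
 ,,#...~  
          
          

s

.♣#.,♣    
,.,,,,    
 ,~♣.,#,  
 ,♣♣,.,#  
 #.,,,#~  
 ,,,~@,♣  
 ,,#...~  
   ~.~♣#  
          
          

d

♣#.,♣     
.,,,,     
,~♣.,#,   
,♣♣,.,#♣  
#.,,,#~~  
,,,~,@♣,  
,,#...~#  
  ~.~♣#,  
          
          

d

#.,♣      
,,,,      
~♣.,#,    
♣♣,.,#♣.  
.,,,#~~♣  
,,~,,@,♣  
,#...~#♣  
 ~.~♣#,,  
          
          

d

.,♣       
,,,       
♣.,#,     
♣,.,#♣.~  
,,,#~~♣,  
,~,,♣@♣#  
#...~#♣,  
~.~♣#,,~  
          
          

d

,♣        
,,        
.,#,      
,.,#♣.~.  
,,#~~♣,♣  
~,,♣,@#~  
...~#♣,,  
.~♣#,,~.  
          
          

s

,,        
.,#,      
,.,#♣.~.  
,,#~~♣,♣  
~,,♣,♣#~  
...~#@,,  
.~♣#,,~.  
   ♣,~,,  
          
          

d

,         
,#,       
.,#♣.~.   
,#~~♣,♣.  
,,♣,♣#~,  
..~#♣@,,  
~♣#,,~.,  
  ♣,~,,,  
          
          

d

         #
#,       #
,#♣.~.   #
#~~♣,♣.♣ #
,♣,♣#~,~ #
.~#♣,@,~ #
♣#,,~.,, #
 ♣,~,,,, #
         #
         #

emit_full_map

~,.,.         
,,,,♣         
#♣.,#         
,~...         
...#,.        
.♣♣,,~        
♣#,.#♣        
.♣#.,♣        
,.,,,,        
 ,~♣.,#,      
 ,♣♣,.,#♣.~.  
 #.,,,#~~♣,♣.♣
 ,,,~,,♣,♣#~,~
 ,,#...~#♣,@,~
   ~.~♣#,,~.,,
       ♣,~,,,,

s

#,       #
,#♣.~.   #
#~~♣,♣.♣ #
,♣,♣#~,~ #
.~#♣,,,~ #
♣#,,~@,, #
 ♣,~,,,, #
   ##♣,♣ #
         #
         #

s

,#♣.~.   #
#~~♣,♣.♣ #
,♣,♣#~,~ #
.~#♣,,,~ #
♣#,,~.,, #
 ♣,~,@,, #
   ##♣,♣ #
   ,,,.. #
         #
         #

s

#~~♣,♣.♣ #
,♣,♣#~,~ #
.~#♣,,,~ #
♣#,,~.,, #
 ♣,~,,,, #
   ##@,♣ #
   ,,,.. #
   ♣♣,♣. #
         #
         #

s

,♣,♣#~,~ #
.~#♣,,,~ #
♣#,,~.,, #
 ♣,~,,,, #
   ##♣,♣ #
   ,,@.. #
   ♣♣,♣. #
   ,,♣., #
         #
         #

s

.~#♣,,,~ #
♣#,,~.,, #
 ♣,~,,,, #
   ##♣,♣ #
   ,,,.. #
   ♣♣@♣. #
   ,,♣., #
   ,,#♣, #
         #
##########

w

,♣,♣#~,~ #
.~#♣,,,~ #
♣#,,~.,, #
 ♣,~,,,, #
   ##♣,♣ #
   ,,@.. #
   ♣♣,♣. #
   ,,♣., #
   ,,#♣, #
         #

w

#~~♣,♣.♣ #
,♣,♣#~,~ #
.~#♣,,,~ #
♣#,,~.,, #
 ♣,~,,,, #
   ##@,♣ #
   ,,,.. #
   ♣♣,♣. #
   ,,♣., #
   ,,#♣, #

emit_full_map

~,.,.         
,,,,♣         
#♣.,#         
,~...         
...#,.        
.♣♣,,~        
♣#,.#♣        
.♣#.,♣        
,.,,,,        
 ,~♣.,#,      
 ,♣♣,.,#♣.~.  
 #.,,,#~~♣,♣.♣
 ,,,~,,♣,♣#~,~
 ,,#...~#♣,,,~
   ~.~♣#,,~.,,
       ♣,~,,,,
         ##@,♣
         ,,,..
         ♣♣,♣.
         ,,♣.,
         ,,#♣,


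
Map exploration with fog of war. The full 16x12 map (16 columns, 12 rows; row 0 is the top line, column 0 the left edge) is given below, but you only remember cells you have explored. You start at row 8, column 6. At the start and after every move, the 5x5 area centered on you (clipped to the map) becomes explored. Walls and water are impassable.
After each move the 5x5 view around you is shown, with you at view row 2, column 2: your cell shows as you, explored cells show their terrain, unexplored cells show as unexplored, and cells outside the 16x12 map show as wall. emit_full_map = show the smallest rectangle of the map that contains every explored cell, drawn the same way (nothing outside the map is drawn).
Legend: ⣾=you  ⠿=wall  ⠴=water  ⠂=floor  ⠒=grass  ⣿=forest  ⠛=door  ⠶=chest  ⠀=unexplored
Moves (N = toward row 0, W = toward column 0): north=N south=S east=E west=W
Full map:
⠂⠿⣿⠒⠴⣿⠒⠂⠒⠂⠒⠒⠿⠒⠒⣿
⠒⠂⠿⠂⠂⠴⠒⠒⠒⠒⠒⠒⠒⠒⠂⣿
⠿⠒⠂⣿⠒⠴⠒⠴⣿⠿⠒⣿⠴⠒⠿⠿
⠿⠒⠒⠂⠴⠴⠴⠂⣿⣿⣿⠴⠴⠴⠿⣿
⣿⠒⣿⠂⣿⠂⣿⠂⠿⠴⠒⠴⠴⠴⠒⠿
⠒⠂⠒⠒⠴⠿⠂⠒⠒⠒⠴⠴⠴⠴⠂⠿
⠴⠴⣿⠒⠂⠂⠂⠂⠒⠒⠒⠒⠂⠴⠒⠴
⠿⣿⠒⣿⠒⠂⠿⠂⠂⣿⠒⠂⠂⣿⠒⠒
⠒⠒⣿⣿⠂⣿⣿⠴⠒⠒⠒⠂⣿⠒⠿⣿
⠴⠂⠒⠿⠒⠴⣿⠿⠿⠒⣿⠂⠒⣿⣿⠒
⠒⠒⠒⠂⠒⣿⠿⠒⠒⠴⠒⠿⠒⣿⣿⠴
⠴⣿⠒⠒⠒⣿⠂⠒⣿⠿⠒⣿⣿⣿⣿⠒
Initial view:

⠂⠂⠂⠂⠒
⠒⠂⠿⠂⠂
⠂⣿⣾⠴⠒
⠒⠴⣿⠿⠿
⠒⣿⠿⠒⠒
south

⠒⠂⠿⠂⠂
⠂⣿⣿⠴⠒
⠒⠴⣾⠿⠿
⠒⣿⠿⠒⠒
⠒⣿⠂⠒⣿

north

⠂⠂⠂⠂⠒
⠒⠂⠿⠂⠂
⠂⣿⣾⠴⠒
⠒⠴⣿⠿⠿
⠒⣿⠿⠒⠒

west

⠒⠂⠂⠂⠂
⣿⠒⠂⠿⠂
⣿⠂⣾⣿⠴
⠿⠒⠴⣿⠿
⠂⠒⣿⠿⠒

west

⣿⠒⠂⠂⠂
⠒⣿⠒⠂⠿
⣿⣿⣾⣿⣿
⠒⠿⠒⠴⣿
⠒⠂⠒⣿⠿

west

⠴⣿⠒⠂⠂
⣿⠒⣿⠒⠂
⠒⣿⣾⠂⣿
⠂⠒⠿⠒⠴
⠒⠒⠂⠒⣿

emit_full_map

⠴⣿⠒⠂⠂⠂⠂⠒
⣿⠒⣿⠒⠂⠿⠂⠂
⠒⣿⣾⠂⣿⣿⠴⠒
⠂⠒⠿⠒⠴⣿⠿⠿
⠒⠒⠂⠒⣿⠿⠒⠒
⠀⠀⠀⠒⣿⠂⠒⣿

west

⠴⠴⣿⠒⠂
⠿⣿⠒⣿⠒
⠒⠒⣾⣿⠂
⠴⠂⠒⠿⠒
⠒⠒⠒⠂⠒

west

⠿⠴⠴⣿⠒
⠿⠿⣿⠒⣿
⠿⠒⣾⣿⣿
⠿⠴⠂⠒⠿
⠿⠒⠒⠒⠂

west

⠿⠿⠴⠴⣿
⠿⠿⠿⣿⠒
⠿⠿⣾⠒⣿
⠿⠿⠴⠂⠒
⠿⠿⠒⠒⠒

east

⠿⠴⠴⣿⠒
⠿⠿⣿⠒⣿
⠿⠒⣾⣿⣿
⠿⠴⠂⠒⠿
⠿⠒⠒⠒⠂

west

⠿⠿⠴⠴⣿
⠿⠿⠿⣿⠒
⠿⠿⣾⠒⣿
⠿⠿⠴⠂⠒
⠿⠿⠒⠒⠒


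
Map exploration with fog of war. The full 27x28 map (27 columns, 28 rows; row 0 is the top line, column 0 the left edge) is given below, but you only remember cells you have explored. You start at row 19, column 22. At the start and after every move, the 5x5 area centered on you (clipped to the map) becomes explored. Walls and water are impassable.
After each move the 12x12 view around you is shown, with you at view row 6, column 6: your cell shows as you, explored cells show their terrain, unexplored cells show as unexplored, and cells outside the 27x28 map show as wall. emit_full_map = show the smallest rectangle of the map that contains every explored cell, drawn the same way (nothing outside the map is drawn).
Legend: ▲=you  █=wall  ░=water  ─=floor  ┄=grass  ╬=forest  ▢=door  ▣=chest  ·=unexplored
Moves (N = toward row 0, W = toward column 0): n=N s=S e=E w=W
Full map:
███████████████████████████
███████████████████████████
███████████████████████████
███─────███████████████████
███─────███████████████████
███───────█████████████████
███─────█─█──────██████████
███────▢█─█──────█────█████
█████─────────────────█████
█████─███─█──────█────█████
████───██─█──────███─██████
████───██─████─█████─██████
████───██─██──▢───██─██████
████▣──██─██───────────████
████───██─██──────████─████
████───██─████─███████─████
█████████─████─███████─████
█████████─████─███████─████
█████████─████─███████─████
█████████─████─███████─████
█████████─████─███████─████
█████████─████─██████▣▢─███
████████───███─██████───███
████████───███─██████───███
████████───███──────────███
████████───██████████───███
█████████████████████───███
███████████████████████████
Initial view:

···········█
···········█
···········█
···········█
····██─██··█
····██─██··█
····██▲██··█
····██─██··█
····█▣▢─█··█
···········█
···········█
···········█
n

···········█
···········█
···········█
···········█
····██─██··█
····██─██··█
····██▲██··█
····██─██··█
····██─██··█
····█▣▢─█··█
···········█
···········█

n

···········█
···········█
···········█
···········█
····██─██··█
····██─██··█
····██▲██··█
····██─██··█
····██─██··█
····██─██··█
····█▣▢─█··█
···········█

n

···········█
···········█
···········█
···········█
····██─██··█
····██─██··█
····██▲██··█
····██─██··█
····██─██··█
····██─██··█
····██─██··█
····█▣▢─█··█

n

···········█
···········█
···········█
···········█
····───██··█
····██─██··█
····██▲██··█
····██─██··█
····██─██··█
····██─██··█
····██─██··█
····██─██··█

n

···········█
···········█
···········█
···········█
····─████··█
····───██··█
····██▲██··█
····██─██··█
····██─██··█
····██─██··█
····██─██··█
····██─██··█

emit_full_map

─████
───██
██▲██
██─██
██─██
██─██
██─██
██─██
██─██
█▣▢─█

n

···········█
···········█
···········█
···········█
····─████··█
····─████··█
····──▲██··█
····██─██··█
····██─██··█
····██─██··█
····██─██··█
····██─██··█

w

············
············
············
············
····█─████··
····█─████··
····──▲─██··
····███─██··
····███─██··
·····██─██··
·····██─██··
·····██─██··

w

············
············
············
············
····██─████·
····██─████·
····──▲──██·
····████─██·
····████─██·
······██─██·
······██─██·
······██─██·

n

············
············
············
············
····██─██···
····██─████·
····██▲████·
····─────██·
····████─██·
····████─██·
······██─██·
······██─██·

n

············
············
············
············
····────█···
····██─██···
····██▲████·
····██─████·
····─────██·
····████─██·
····████─██·
······██─██·

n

············
············
············
············
····────█···
····────█···
····██▲██···
····██─████·
····██─████·
····─────██·
····████─██·
····████─██·

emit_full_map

────█··
────█··
██▲██··
██─████
██─████
─────██
████─██
████─██
··██─██
··██─██
··██─██
··██─██
··██─██
··█▣▢─█

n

············
············
············
············
····────█···
····────█···
····──▲─█···
····██─██···
····██─████·
····██─████·
····─────██·
····████─██·

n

············
············
············
············
····█████···
····────█···
····──▲─█···
····────█···
····██─██···
····██─████·
····██─████·
····─────██·

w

············
············
············
············
····██████··
····█────█··
····──▲──█··
····█────█··
····███─██··
·····██─████
·····██─████
·····─────██

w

············
············
············
············
····─██████·
····─█────█·
····──▲───█·
····─█────█·
····─███─██·
······██─███
······██─███
······─────█

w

············
············
············
············
····──██████
····──█────█
····──▲────█
····──█────█
····──███─██
·······██─██
·······██─██
·······─────

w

············
············
············
············
····───█████
····───█────
····──▲─────
····───█────
····───███─█
········██─█
········██─█
········────

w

············
············
············
············
····────████
····────█───
····──▲─────
····────█───
····────███─
·········██─
·········██─
·········───

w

············
············
············
············
····─────███
····─────█──
····──▲─────
····─────█──
····─────███
··········██
··········██
··········──

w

············
············
············
············
····──────██
····──────█─
····──▲─────
····──────█─
····──────██
···········█
···········█
···········─

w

············
············
············
············
····█──────█
····█──────█
····──▲─────
····█──────█
····█──────█
············
············
············

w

············
············
············
············
····─█──────
····─█──────
····──▲─────
····─█──────
····─█──────
············
············
············

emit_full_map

─█──────██████··
─█──────█────█··
──▲──────────█··
─█──────█────█··
─█──────███─██··
·········██─████
·········██─████
·········─────██
·········████─██
·········████─██
···········██─██
···········██─██
···········██─██
···········██─██
···········██─██
···········█▣▢─█

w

············
············
············
············
····█─█─────
····█─█─────
····──▲─────
····█─█─────
····█─█─────
············
············
············

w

············
············
············
············
····─█─█────
····▢█─█────
····──▲─────
····██─█────
····██─█────
············
············
············

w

············
············
············
············
····──█─█───
····─▢█─█───
····──▲─────
····███─█───
····─██─█───
············
············
············

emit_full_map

──█─█──────██████··
─▢█─█──────█────█··
──▲─────────────█··
███─█──────█────█··
─██─█──────███─██··
············██─████
············██─████
············─────██
············████─██
············████─██
··············██─██
··············██─██
··············██─██
··············██─██
··············██─██
··············█▣▢─█
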